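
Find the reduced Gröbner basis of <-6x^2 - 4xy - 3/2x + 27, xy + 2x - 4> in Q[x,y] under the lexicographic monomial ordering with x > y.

The reduced Gröbner basis is the canonical form of the ideal for this ordering.

f_1 = -6x^2 - 4xy - 3/2x + 27, LT = x^2.
f_2 = xy + 2x - 4, LT = xy.

S(f_1,f_2): lcm = x^2y. S = -2x^2 + 2/3xy^2 + 1/4xy + 4x - 9/2y.
  leading term x^2: subtract (1/3)·f_1 from -2x^2 + 2/3xy^2 + 1/4xy + 4x - 9/2y → 2/3xy^2 + 19/12xy + 9/2x - 9/2y - 9
  leading term xy^2: subtract (2/3y)·f_2 from 2/3xy^2 + 19/12xy + 9/2x - 9/2y - 9 → 1/4xy + 9/2x - 11/6y - 9
  leading term xy: subtract (1/4)·f_2 from 1/4xy + 9/2x - 11/6y - 9 → 4x - 11/6y - 8
  leading term x: no divisor's leading term divides it; move 4x to the remainder.
  leading term y: no divisor's leading term divides it; move -11/6y to the remainder.
  leading term 1: no divisor's leading term divides it; move -8 to the remainder.
  remainder 4x - 11/6y - 8 ≠ 0; add g_3 = 4x - 11/6y - 8 to the basis.

S(f_2,g_3): lcm = xy. S = 2x + 11/24y^2 + 2y - 4.
  leading term x: subtract (1/2)·g_3 from 2x + 11/24y^2 + 2y - 4 → 11/24y^2 + 35/12y
  leading term y^2: no divisor's leading term divides it; move 11/24y^2 to the remainder.
  leading term y: no divisor's leading term divides it; move 35/12y to the remainder.
  remainder 11/24y^2 + 35/12y ≠ 0; add g_4 = 11/24y^2 + 35/12y to the basis.

The other S-polynomials (S(f_1,g_3), S(f_1,g_4), S(f_2,g_4), S(g_3,g_4)) all reduce to 0 modulo the current basis, so we have a Gröbner basis.
Inter-reduce: drop elements whose leading term is divisible by another's, tail-reduce, and make monic.

G = {x - 11/24y - 2, y^2 + 70/11y}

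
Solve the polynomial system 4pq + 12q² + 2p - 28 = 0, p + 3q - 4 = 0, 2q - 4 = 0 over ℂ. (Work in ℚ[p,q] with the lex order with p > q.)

Compute a lex Gröbner basis by Buchberger's algorithm.
f_1 = 4pq + 2p + 12q² - 28, LT = pq.
f_2 = p + 3q - 4, LT = p.
f_3 = 2q - 4, LT = q.

The S-polynomials (S(f_1,f_2), S(f_1,f_3), S(f_2,f_3)) all reduce to 0 modulo the current basis, so we have a Gröbner basis.
Inter-reduce: drop elements whose leading term is divisible by another's, tail-reduce, and make monic.
Reduced Gröbner basis: {p + 2, q - 2}.

A lex Gröbner basis eliminates variables successively. Here q - 2 depends only on q, with roots {2}; lifting each root through the earlier basis elements recovers the full solutions.
  q = 2: the earlier basis element becomes p + 2 = 0, giving p = -2 — point (-2, 2).

{(-2, 2)}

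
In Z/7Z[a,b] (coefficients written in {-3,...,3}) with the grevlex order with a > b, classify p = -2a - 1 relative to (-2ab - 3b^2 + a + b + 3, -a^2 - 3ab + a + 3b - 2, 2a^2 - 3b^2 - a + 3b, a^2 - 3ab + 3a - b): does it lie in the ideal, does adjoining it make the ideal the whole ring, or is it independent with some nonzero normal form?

First compute the reduced Gröbner basis of I by Buchberger's algorithm.
f_1 = -2ab - 3b^2 + a + b + 3, LT = ab.
f_2 = -a^2 - 3ab + a + 3b - 2, LT = a^2.
f_3 = 2a^2 - 3b^2 - a + 3b, LT = a^2.
f_4 = a^2 - 3ab + 3a - b, LT = a^2.

S(f_1,f_2): lcm = a^2b. S = 2ab^2 + 3a^2 - 3ab + 3b^2 + 2a - 2b.
  leading term ab^2: subtract (-b)·f_1 from 2ab^2 + 3a^2 - 3ab + 3b^2 + 2a - 2b → -3b^3 + 3a^2 - 2ab - 3b^2 + 2a + b
  leading term b^3: no divisor's leading term divides it; move -3b^3 to the remainder.
  leading term a^2: subtract (-3)·f_2 from 3a^2 - 2ab - 3b^2 + 2a + b → 3ab - 3b^2 - 2a + 3b + 1
  leading term ab: subtract (2)·f_1 from 3ab - 3b^2 - 2a + 3b + 1 → 3b^2 + 3a + b + 2
  leading term b^2: no divisor's leading term divides it; move 3b^2 to the remainder.
  leading term a: no divisor's leading term divides it; move 3a to the remainder.
  leading term b: no divisor's leading term divides it; move b to the remainder.
  leading term 1: no divisor's leading term divides it; move 2 to the remainder.
  remainder -3b^3 + 3b^2 + 3a + b + 2 ≠ 0; add h_5 = -3b^3 + 3b^2 + 3a + b + 2 to the basis.

S(f_1,f_3): lcm = a^2b. S = -2ab^2 - 2b^3 + 3a^2 + 2b^2 + 2a.
  leading term ab^2: subtract (b)·f_1 from -2ab^2 - 2b^3 + 3a^2 + 2b^2 + 2a → b^3 + 3a^2 - ab + b^2 + 2a - 3b
  leading term b^3: subtract (2)·h_5 from b^3 + 3a^2 - ab + b^2 + 2a - 3b → 3a^2 - ab + 2b^2 + 3a + 2b + 3
  leading term a^2: subtract (-3)·f_2 from 3a^2 - ab + 2b^2 + 3a + 2b + 3 → -3ab + 2b^2 - a - 3b - 3
  leading term ab: subtract (-2)·f_1 from -3ab + 2b^2 - a - 3b - 3 → 3b^2 + a - b + 3
  leading term b^2: no divisor's leading term divides it; move 3b^2 to the remainder.
  leading term a: no divisor's leading term divides it; move a to the remainder.
  leading term b: no divisor's leading term divides it; move -b to the remainder.
  leading term 1: no divisor's leading term divides it; move 3 to the remainder.
  remainder 3b^2 + a - b + 3 ≠ 0; add h_6 = 3b^2 + a - b + 3 to the basis.

S(f_1,f_4): lcm = a^2b. S = ab^2 + 3a^2 + b^2 + 2a.
  leading term ab^2: subtract (3b)·f_1 from ab^2 + 3a^2 + b^2 + 2a → 2b^3 + 3a^2 - 3ab - 2b^2 + 2a - 2b
  leading term b^3: subtract (-3)·h_5 from 2b^3 + 3a^2 - 3ab - 2b^2 + 2a - 2b → 3a^2 - 3ab - 3a + b - 1
  leading term a^2: subtract (-3)·f_2 from 3a^2 - 3ab - 3a + b - 1 → 2ab + 3b
  leading term ab: subtract (-1)·f_1 from 2ab + 3b → -3b^2 + a - 3b + 3
  leading term b^2: subtract (-1)·h_6 from -3b^2 + a - 3b + 3 → 2a + 3b - 1
  leading term a: no divisor's leading term divides it; move 2a to the remainder.
  leading term b: no divisor's leading term divides it; move 3b to the remainder.
  leading term 1: no divisor's leading term divides it; move -1 to the remainder.
  remainder 2a + 3b - 1 ≠ 0; add h_7 = 2a + 3b - 1 to the basis.

S(f_2,f_4): lcm = a^2. S = -ab + 3a - 2b + 2.
  leading term ab: subtract (-3)·f_1 from -ab + 3a - 2b + 2 → -2b^2 - a + b - 3
  leading term b^2: subtract (-3)·h_6 from -2b^2 - a + b - 3 → 2a - 2b - 1
  leading term a: subtract (1)·h_7 from 2a - 2b - 1 → 2b
  leading term b: no divisor's leading term divides it; move 2b to the remainder.
  remainder 2b ≠ 0; add h_8 = 2b to the basis.

The other S-polynomials (S(f_2,f_3), S(f_3,f_4), S(f_1,h_5), S(f_2,h_5), S(f_3,h_5), S(f_4,h_5), S(f_1,h_6), S(f_2,h_6), S(f_3,h_6), S(f_4,h_6), S(h_5,h_6), S(f_1,h_7), S(f_2,h_7), S(f_3,h_7), S(f_4,h_7), S(h_5,h_7), S(h_6,h_7), S(f_1,h_8), S(f_2,h_8), S(f_3,h_8), S(f_4,h_8), S(h_5,h_8), S(h_6,h_8), S(h_7,h_8)) all reduce to 0 modulo the current basis, so we have a Gröbner basis.
Inter-reduce: drop elements whose leading term is divisible by another's, tail-reduce, and make monic.
Reduced Gröbner basis: {a + 3, b}.
Label its elements g_1 = a + 3, g_2 = b.

Reduce p = -2a - 1 modulo G:
  leading term a: subtract (-2)·g_1 from -2a - 1 → -2
  leading term 1: no divisor's leading term divides it; move -2 to the remainder.
  normal form = -2.
The normal form is nonzero, so p ∉ I. Since p minus its normal form lies in I, I + (p) = I + (r) where r = -2; decide whether this ideal is the whole ring.
Here r = -2 is a nonzero constant, hence a unit: 1 ∈ I + (p), the Gröbner basis of I + (p) is {1}, and the enlarged system has no common solution — adjoining p is inconsistent.

Adjoining -2a - 1 makes the ideal the whole ring: the system is inconsistent.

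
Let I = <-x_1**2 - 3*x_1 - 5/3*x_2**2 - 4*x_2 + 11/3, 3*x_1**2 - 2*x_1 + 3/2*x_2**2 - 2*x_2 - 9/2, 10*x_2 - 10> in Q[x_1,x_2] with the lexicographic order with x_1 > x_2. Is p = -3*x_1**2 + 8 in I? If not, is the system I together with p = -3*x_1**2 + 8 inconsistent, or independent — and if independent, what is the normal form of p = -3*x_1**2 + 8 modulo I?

Adjoining -3*x_1**2 + 8 makes the ideal the whole ring: the system is inconsistent.

First compute the reduced Gröbner basis of I by Buchberger's algorithm.
f_1 = -x_1**2 - 3*x_1 - 5/3*x_2**2 - 4*x_2 + 11/3, LT = x_1**2.
f_2 = 3*x_1**2 - 2*x_1 + 3/2*x_2**2 - 2*x_2 - 9/2, LT = x_1**2.
f_3 = 10*x_2 - 10, LT = x_2.

S(f_1,f_2): lcm = x_1**2. S = 11/3*x_1 + 7/6*x_2**2 + 14/3*x_2 - 13/6.
  leading term x_1: no divisor's leading term divides it; move 11/3*x_1 to the remainder.
  leading term x_2**2: subtract (7/60*x_2)·f_3 from 7/6*x_2**2 + 14/3*x_2 - 13/6 → 35/6*x_2 - 13/6
  leading term x_2: subtract (7/12)·f_3 from 35/6*x_2 - 13/6 → 11/3
  leading term 1: no divisor's leading term divides it; move 11/3 to the remainder.
  remainder 11/3*x_1 + 11/3 ≠ 0; add h_4 = 11/3*x_1 + 11/3 to the basis.

The other S-polynomials (S(f_1,f_3), S(f_2,f_3), S(f_1,h_4), S(f_2,h_4), S(f_3,h_4)) all reduce to 0 modulo the current basis, so we have a Gröbner basis.
Inter-reduce: drop elements whose leading term is divisible by another's, tail-reduce, and make monic.
Reduced Gröbner basis: {x_1 + 1, x_2 - 1}.
Label its elements g_1 = x_1 + 1, g_2 = x_2 - 1.

Reduce p = -3*x_1**2 + 8 modulo G:
  leading term x_1**2: subtract (-3*x_1)·g_1 from -3*x_1**2 + 8 → 3*x_1 + 8
  leading term x_1: subtract (3)·g_1 from 3*x_1 + 8 → 5
  leading term 1: no divisor's leading term divides it; move 5 to the remainder.
  normal form = 5.
The normal form is nonzero, so p ∉ I. Since p minus its normal form lies in I, I + (p) = I + (r) where r = 5; decide whether this ideal is the whole ring.
Here r = 5 is a nonzero constant, hence a unit: 1 ∈ I + (p), the Gröbner basis of I + (p) is {1}, and the enlarged system has no common solution — adjoining p is inconsistent.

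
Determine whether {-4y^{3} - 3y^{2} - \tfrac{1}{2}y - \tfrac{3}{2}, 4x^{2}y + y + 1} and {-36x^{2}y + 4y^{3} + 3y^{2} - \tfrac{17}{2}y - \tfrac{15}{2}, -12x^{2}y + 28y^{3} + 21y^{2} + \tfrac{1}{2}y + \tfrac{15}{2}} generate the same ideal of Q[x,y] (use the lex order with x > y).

Equality of ideals is decidable: compute both reduced Gröbner bases (unique for the ordering) and check whether they agree.
Buchberger on the first generating set:
f_1 = -4y^{3} - 3y^{2} - \tfrac{1}{2}y - \tfrac{3}{2}, LT = y^{3}.
f_2 = 4x^{2}y + y + 1, LT = x^{2}y.

S(f_1,f_2): lcm = x^{2}y^{3}. S = \tfrac{3}{4}x^{2}y^{2} + \tfrac{1}{8}x^{2}y + \tfrac{3}{8}x^{2} - \tfrac{1}{4}y^{3} - \tfrac{1}{4}y^{2}.
  leading term x^{2}y^{2}: subtract (\tfrac{3}{16}y)·f_2 from \tfrac{3}{4}x^{2}y^{2} + \tfrac{1}{8}x^{2}y + \tfrac{3}{8}x^{2} - \tfrac{1}{4}y^{3} - \tfrac{1}{4}y^{2} → \tfrac{1}{8}x^{2}y + \tfrac{3}{8}x^{2} - \tfrac{1}{4}y^{3} - \tfrac{7}{16}y^{2} - \tfrac{3}{16}y
  leading term x^{2}y: subtract (\tfrac{1}{32})·f_2 from \tfrac{1}{8}x^{2}y + \tfrac{3}{8}x^{2} - \tfrac{1}{4}y^{3} - \tfrac{7}{16}y^{2} - \tfrac{3}{16}y → \tfrac{3}{8}x^{2} - \tfrac{1}{4}y^{3} - \tfrac{7}{16}y^{2} - \tfrac{7}{32}y - \tfrac{1}{32}
  leading term x^{2}: no divisor's leading term divides it; move \tfrac{3}{8}x^{2} to the remainder.
  leading term y^{3}: subtract (\tfrac{1}{16})·f_1 from -\tfrac{1}{4}y^{3} - \tfrac{7}{16}y^{2} - \tfrac{7}{32}y - \tfrac{1}{32} → -\tfrac{1}{4}y^{2} - \tfrac{3}{16}y + \tfrac{1}{16}
  leading term y^{2}: no divisor's leading term divides it; move -\tfrac{1}{4}y^{2} to the remainder.
  leading term y: no divisor's leading term divides it; move -\tfrac{3}{16}y to the remainder.
  leading term 1: no divisor's leading term divides it; move \tfrac{1}{16} to the remainder.
  remainder \tfrac{3}{8}x^{2} - \tfrac{1}{4}y^{2} - \tfrac{3}{16}y + \tfrac{1}{16} ≠ 0; add g_3 = \tfrac{3}{8}x^{2} - \tfrac{1}{4}y^{2} - \tfrac{3}{16}y + \tfrac{1}{16} to the basis.

The other S-polynomials (S(f_1,g_3), S(f_2,g_3)) all reduce to 0 modulo the current basis, so we have a Gröbner basis.
Inter-reduce: drop elements whose leading term is divisible by another's, tail-reduce, and make monic.
Reduced Gröbner basis: {x^{2} - \tfrac{2}{3}y^{2} - \tfrac{1}{2}y + \tfrac{1}{6}, y^{3} + \tfrac{3}{4}y^{2} + \tfrac{1}{8}y + \tfrac{3}{8}}.

Buchberger on the second generating set:
h_1 = -36x^{2}y + 4y^{3} + 3y^{2} - \tfrac{17}{2}y - \tfrac{15}{2}, LT = x^{2}y.
h_2 = -12x^{2}y + 28y^{3} + 21y^{2} + \tfrac{1}{2}y + \tfrac{15}{2}, LT = x^{2}y.

S(h_1,h_2): lcm = x^{2}y. S = \tfrac{20}{9}y^{3} + \tfrac{5}{3}y^{2} + \tfrac{5}{18}y + \tfrac{5}{6}.
  leading term y^{3}: no divisor's leading term divides it; move \tfrac{20}{9}y^{3} to the remainder.
  leading term y^{2}: no divisor's leading term divides it; move \tfrac{5}{3}y^{2} to the remainder.
  leading term y: no divisor's leading term divides it; move \tfrac{5}{18}y to the remainder.
  leading term 1: no divisor's leading term divides it; move \tfrac{5}{6} to the remainder.
  remainder \tfrac{20}{9}y^{3} + \tfrac{5}{3}y^{2} + \tfrac{5}{18}y + \tfrac{5}{6} ≠ 0; add k_3 = \tfrac{20}{9}y^{3} + \tfrac{5}{3}y^{2} + \tfrac{5}{18}y + \tfrac{5}{6} to the basis.

S(h_1,k_3): lcm = x^{2}y^{3}. S = -\tfrac{3}{4}x^{2}y^{2} - \tfrac{1}{8}x^{2}y - \tfrac{3}{8}x^{2} - \tfrac{1}{9}y^{5} - \tfrac{1}{12}y^{4} + \tfrac{17}{72}y^{3} + \tfrac{5}{24}y^{2}.
  leading term x^{2}y^{2}: subtract (\tfrac{1}{48}y)·h_1 from -\tfrac{3}{4}x^{2}y^{2} - \tfrac{1}{8}x^{2}y - \tfrac{3}{8}x^{2} - \tfrac{1}{9}y^{5} - \tfrac{1}{12}y^{4} + \tfrac{17}{72}y^{3} + \tfrac{5}{24}y^{2} → -\tfrac{1}{8}x^{2}y - \tfrac{3}{8}x^{2} - \tfrac{1}{9}y^{5} - \tfrac{1}{6}y^{4} + \tfrac{25}{144}y^{3} + \tfrac{37}{96}y^{2} + \tfrac{5}{32}y
  leading term x^{2}y: subtract (\tfrac{1}{288})·h_1 from -\tfrac{1}{8}x^{2}y - \tfrac{3}{8}x^{2} - \tfrac{1}{9}y^{5} - \tfrac{1}{6}y^{4} + \tfrac{25}{144}y^{3} + \tfrac{37}{96}y^{2} + \tfrac{5}{32}y → -\tfrac{3}{8}x^{2} - \tfrac{1}{9}y^{5} - \tfrac{1}{6}y^{4} + \tfrac{23}{144}y^{3} + \tfrac{3}{8}y^{2} + \tfrac{107}{576}y + \tfrac{5}{192}
  leading term x^{2}: no divisor's leading term divides it; move -\tfrac{3}{8}x^{2} to the remainder.
  leading term y^{5}: subtract (-\tfrac{1}{20}y^{2})·k_3 from -\tfrac{1}{9}y^{5} - \tfrac{1}{6}y^{4} + \tfrac{23}{144}y^{3} + \tfrac{3}{8}y^{2} + \tfrac{107}{576}y + \tfrac{5}{192} → -\tfrac{1}{12}y^{4} + \tfrac{25}{144}y^{3} + \tfrac{5}{12}y^{2} + \tfrac{107}{576}y + \tfrac{5}{192}
  leading term y^{4}: subtract (-\tfrac{3}{80}y)·k_3 from -\tfrac{1}{12}y^{4} + \tfrac{25}{144}y^{3} + \tfrac{5}{12}y^{2} + \tfrac{107}{576}y + \tfrac{5}{192} → \tfrac{17}{72}y^{3} + \tfrac{41}{96}y^{2} + \tfrac{125}{576}y + \tfrac{5}{192}
  leading term y^{3}: subtract (\tfrac{17}{160})·k_3 from \tfrac{17}{72}y^{3} + \tfrac{41}{96}y^{2} + \tfrac{125}{576}y + \tfrac{5}{192} → \tfrac{1}{4}y^{2} + \tfrac{3}{16}y - \tfrac{1}{16}
  leading term y^{2}: no divisor's leading term divides it; move \tfrac{1}{4}y^{2} to the remainder.
  leading term y: no divisor's leading term divides it; move \tfrac{3}{16}y to the remainder.
  leading term 1: no divisor's leading term divides it; move -\tfrac{1}{16} to the remainder.
  remainder -\tfrac{3}{8}x^{2} + \tfrac{1}{4}y^{2} + \tfrac{3}{16}y - \tfrac{1}{16} ≠ 0; add k_4 = -\tfrac{3}{8}x^{2} + \tfrac{1}{4}y^{2} + \tfrac{3}{16}y - \tfrac{1}{16} to the basis.

The other S-polynomials (S(h_2,k_3), S(h_1,k_4), S(h_2,k_4), S(k_3,k_4)) all reduce to 0 modulo the current basis, so we have a Gröbner basis.
Inter-reduce: drop elements whose leading term is divisible by another's, tail-reduce, and make monic.
Reduced Gröbner basis: {x^{2} - \tfrac{2}{3}y^{2} - \tfrac{1}{2}y + \tfrac{1}{6}, y^{3} + \tfrac{3}{4}y^{2} + \tfrac{1}{8}y + \tfrac{3}{8}}.

These coincide, so the ideals are equal.

Yes, the ideals are equal.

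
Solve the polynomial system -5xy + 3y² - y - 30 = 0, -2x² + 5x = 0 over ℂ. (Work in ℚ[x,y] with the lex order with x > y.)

{(0, -3), (0, 10/3), (5/2, 9/4 - sqrt(241)/4), (5/2, 9/4 + sqrt(241)/4)}

Compute a lex Gröbner basis by Buchberger's algorithm.
f_1 = -5xy + 3y² - y - 30, LT = xy.
f_2 = -2x² + 5x, LT = x².

S(f_1,f_2): lcm = x²y. S = -⅗xy² + 27/10xy + 6x.
  leading term xy²: subtract (3/25y)·f_1 from -⅗xy² + 27/10xy + 6x → 27/10xy + 6x - 9/25y³ + 3/25y² + 18/5y
  leading term xy: subtract (-27/50)·f_1 from 27/10xy + 6x - 9/25y³ + 3/25y² + 18/5y → 6x - 9/25y³ + 87/50y² + 153/50y - 81/5
  leading term x: no divisor's leading term divides it; move 6x to the remainder.
  leading term y³: no divisor's leading term divides it; move -9/25y³ to the remainder.
  leading term y²: no divisor's leading term divides it; move 87/50y² to the remainder.
  leading term y: no divisor's leading term divides it; move 153/50y to the remainder.
  leading term 1: no divisor's leading term divides it; move -81/5 to the remainder.
  remainder 6x - 9/25y³ + 87/50y² + 153/50y - 81/5 ≠ 0; add h_3 = 6x - 9/25y³ + 87/50y² + 153/50y - 81/5 to the basis.

S(f_1,h_3): lcm = xy. S = 3/50y⁴ - 29/100y³ - 111/100y² + 29/10y + 6.
  leading term y⁴: no divisor's leading term divides it; move 3/50y⁴ to the remainder.
  leading term y³: no divisor's leading term divides it; move -29/100y³ to the remainder.
  leading term y²: no divisor's leading term divides it; move -111/100y² to the remainder.
  leading term y: no divisor's leading term divides it; move 29/10y to the remainder.
  leading term 1: no divisor's leading term divides it; move 6 to the remainder.
  remainder 3/50y⁴ - 29/100y³ - 111/100y² + 29/10y + 6 ≠ 0; add h_4 = 3/50y⁴ - 29/100y³ - 111/100y² + 29/10y + 6 to the basis.

The other S-polynomials (S(f_2,h_3), S(f_1,h_4), S(f_2,h_4), S(h_3,h_4)) all reduce to 0 modulo the current basis, so we have a Gröbner basis.
Inter-reduce: drop elements whose leading term is divisible by another's, tail-reduce, and make monic.
Reduced Gröbner basis: {x - 3/50y³ + 29/100y² + 51/100y - 27/10, y⁴ - 29/6y³ - 37/2y² + 145/3y + 100}.

A lex Gröbner basis eliminates variables successively. Here y⁴ - 29/6y³ - 37/2y² + 145/3y + 100 depends only on y, with roots {-3, 10/3, 9/4 - sqrt(241)/4, 9/4 + sqrt(241)/4}; lifting each root through the earlier basis elements recovers the full solutions.
  y = -3: the earlier basis element becomes x = 0, giving x = 0 — point (0, -3).
  y = 10/3: the earlier basis element becomes x = 0, giving x = 0 — point (0, 10/3).
  y = 9/4 - sqrt(241)/4: the earlier basis element becomes x - 5/2 = 0, giving x = 5/2 — point (5/2, 9/4 - sqrt(241)/4).
  y = 9/4 + sqrt(241)/4: the earlier basis element becomes x - 5/2 = 0, giving x = 5/2 — point (5/2, 9/4 + sqrt(241)/4).
Each listed point satisfies every original equation (direct substitution).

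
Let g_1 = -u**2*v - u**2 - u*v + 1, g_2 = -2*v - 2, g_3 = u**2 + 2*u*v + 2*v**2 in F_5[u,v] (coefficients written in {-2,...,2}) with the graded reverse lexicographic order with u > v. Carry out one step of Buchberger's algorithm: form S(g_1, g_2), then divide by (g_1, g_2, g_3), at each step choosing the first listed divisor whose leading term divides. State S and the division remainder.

lcm(LM(g_1), LM(g_2)) = u**2*v.
S = (lcm/LT(g_1))·g_1 − (lcm/LT(g_2))·g_2 = u*v - 1.
Reduce S modulo (g_1, g_2, g_3) in that order:
  leading term u*v: subtract (2*u)·g_2 from u*v - 1 → -u - 1
  leading term u: no divisor's leading term divides it; move -u to the remainder.
  leading term 1: no divisor's leading term divides it; move -1 to the remainder.
The remainder -u - 1 is nonzero, so it would be added as the next basis element.

S(g_1, g_2) = u*v - 1; remainder on division = -u - 1.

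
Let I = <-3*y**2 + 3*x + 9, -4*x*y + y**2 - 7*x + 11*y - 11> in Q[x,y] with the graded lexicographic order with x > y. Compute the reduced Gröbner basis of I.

G = {x**2 - 2*x + 49/8*y - 45/4, x*y + 3/2*x - 11/4*y + 2, y**2 - x - 3}

f_1 = -3*y**2 + 3*x + 9, LT = y**2.
f_2 = -4*x*y + y**2 - 7*x + 11*y - 11, LT = x*y.

S(f_1,f_2): lcm = x*y**2. S = 1/4*y**3 - x**2 - 7/4*x*y + 11/4*y**2 - 3*x - 11/4*y.
  leading term y**3: subtract (-1/12*y)·f_1 from 1/4*y**3 - x**2 - 7/4*x*y + 11/4*y**2 - 3*x - 11/4*y → -x**2 - 3/2*x*y + 11/4*y**2 - 3*x - 2*y
  leading term x**2: no divisor's leading term divides it; move -x**2 to the remainder.
  leading term x*y: subtract (3/8)·f_2 from -3/2*x*y + 11/4*y**2 - 3*x - 2*y → 19/8*y**2 - 3/8*x - 49/8*y + 33/8
  leading term y**2: subtract (-19/24)·f_1 from 19/8*y**2 - 3/8*x - 49/8*y + 33/8 → 2*x - 49/8*y + 45/4
  leading term x: no divisor's leading term divides it; move 2*x to the remainder.
  leading term y: no divisor's leading term divides it; move -49/8*y to the remainder.
  leading term 1: no divisor's leading term divides it; move 45/4 to the remainder.
  remainder -x**2 + 2*x - 49/8*y + 45/4 ≠ 0; add g_3 = -x**2 + 2*x - 49/8*y + 45/4 to the basis.

S(f_1,g_3): leading monomials are coprime, so the S-polynomial reduces to 0 (Buchberger's first criterion).
S(f_2,g_3): lcm = x**2*y. S = -1/4*x*y**2 + 7/4*x**2 - 3/4*x*y - 49/8*y**2 + 11/4*x + 45/4*y.
  leading term x*y**2: subtract (1/12*x)·f_1 from -1/4*x*y**2 + 7/4*x**2 - 3/4*x*y - 49/8*y**2 + 11/4*x + 45/4*y → 3/2*x**2 - 3/4*x*y - 49/8*y**2 + 2*x + 45/4*y
  leading term x**2: subtract (-3/2)·g_3 from 3/2*x**2 - 3/4*x*y - 49/8*y**2 + 2*x + 45/4*y → -3/4*x*y - 49/8*y**2 + 5*x + 33/16*y + 135/8
  leading term x*y: subtract (3/16)·f_2 from -3/4*x*y - 49/8*y**2 + 5*x + 33/16*y + 135/8 → -101/16*y**2 + 101/16*x + 303/16
  leading term y**2: subtract (101/48)·f_1 from -101/16*y**2 + 101/16*x + 303/16 → 0
  remainder 0.

Every S-polynomial of the final basis reduces to 0, so we have a Gröbner basis.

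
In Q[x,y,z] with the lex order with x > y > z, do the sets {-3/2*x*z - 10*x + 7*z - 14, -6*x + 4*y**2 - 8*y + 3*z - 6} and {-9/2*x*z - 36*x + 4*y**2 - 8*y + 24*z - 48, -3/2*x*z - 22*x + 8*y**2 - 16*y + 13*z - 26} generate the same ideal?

Yes, the ideals are equal.

Two ideals are equal iff their reduced Gröbner bases coincide (the reduced basis is unique for a fixed ordering).
Buchberger on the first generating set:
f_1 = -3/2*x*z - 10*x + 7*z - 14, LT = x*z.
f_2 = -6*x + 4*y**2 - 8*y + 3*z - 6, LT = x.

S(f_1,f_2): lcm = x*z. S = 20/3*x + 2/3*y**2*z - 4/3*y*z + 1/2*z**2 - 17/3*z + 28/3.
  leading term x: subtract (-10/9)·f_2 from 20/3*x + 2/3*y**2*z - 4/3*y*z + 1/2*z**2 - 17/3*z + 28/3 → 2/3*y**2*z + 40/9*y**2 - 4/3*y*z - 80/9*y + 1/2*z**2 - 7/3*z + 8/3
  leading term y**2*z: no divisor's leading term divides it; move 2/3*y**2*z to the remainder.
  leading term y**2: no divisor's leading term divides it; move 40/9*y**2 to the remainder.
  leading term y*z: no divisor's leading term divides it; move -4/3*y*z to the remainder.
  leading term y: no divisor's leading term divides it; move -80/9*y to the remainder.
  leading term z**2: no divisor's leading term divides it; move 1/2*z**2 to the remainder.
  leading term z: no divisor's leading term divides it; move -7/3*z to the remainder.
  leading term 1: no divisor's leading term divides it; move 8/3 to the remainder.
  remainder 2/3*y**2*z + 40/9*y**2 - 4/3*y*z - 80/9*y + 1/2*z**2 - 7/3*z + 8/3 ≠ 0; add g_3 = 2/3*y**2*z + 40/9*y**2 - 4/3*y*z - 80/9*y + 1/2*z**2 - 7/3*z + 8/3 to the basis.

The other S-polynomials (S(f_1,g_3), S(f_2,g_3)) all reduce to 0 modulo the current basis, so we have a Gröbner basis.
Inter-reduce: drop elements whose leading term is divisible by another's, tail-reduce, and make monic.
Reduced Gröbner basis: {x - 2/3*y**2 + 4/3*y - 1/2*z + 1, y**2*z + 20/3*y**2 - 2*y*z - 40/3*y + 3/4*z**2 - 7/2*z + 4}.

Buchberger on the second generating set:
h_1 = -9/2*x*z - 36*x + 4*y**2 - 8*y + 24*z - 48, LT = x*z.
h_2 = -3/2*x*z - 22*x + 8*y**2 - 16*y + 13*z - 26, LT = x*z.

S(h_1,h_2): lcm = x*z. S = -20/3*x + 40/9*y**2 - 80/9*y + 10/3*z - 20/3.
  leading term x: no divisor's leading term divides it; move -20/3*x to the remainder.
  leading term y**2: no divisor's leading term divides it; move 40/9*y**2 to the remainder.
  leading term y: no divisor's leading term divides it; move -80/9*y to the remainder.
  leading term z: no divisor's leading term divides it; move 10/3*z to the remainder.
  leading term 1: no divisor's leading term divides it; move -20/3 to the remainder.
  remainder -20/3*x + 40/9*y**2 - 80/9*y + 10/3*z - 20/3 ≠ 0; add k_3 = -20/3*x + 40/9*y**2 - 80/9*y + 10/3*z - 20/3 to the basis.

S(h_1,k_3): lcm = x*z. S = 8*x + 2/3*y**2*z - 8/9*y**2 - 4/3*y*z + 16/9*y + 1/2*z**2 - 19/3*z + 32/3.
  leading term x: subtract (-6/5)·k_3 from 8*x + 2/3*y**2*z - 8/9*y**2 - 4/3*y*z + 16/9*y + 1/2*z**2 - 19/3*z + 32/3 → 2/3*y**2*z + 40/9*y**2 - 4/3*y*z - 80/9*y + 1/2*z**2 - 7/3*z + 8/3
  leading term y**2*z: no divisor's leading term divides it; move 2/3*y**2*z to the remainder.
  leading term y**2: no divisor's leading term divides it; move 40/9*y**2 to the remainder.
  leading term y*z: no divisor's leading term divides it; move -4/3*y*z to the remainder.
  leading term y: no divisor's leading term divides it; move -80/9*y to the remainder.
  leading term z**2: no divisor's leading term divides it; move 1/2*z**2 to the remainder.
  leading term z: no divisor's leading term divides it; move -7/3*z to the remainder.
  leading term 1: no divisor's leading term divides it; move 8/3 to the remainder.
  remainder 2/3*y**2*z + 40/9*y**2 - 4/3*y*z - 80/9*y + 1/2*z**2 - 7/3*z + 8/3 ≠ 0; add k_4 = 2/3*y**2*z + 40/9*y**2 - 4/3*y*z - 80/9*y + 1/2*z**2 - 7/3*z + 8/3 to the basis.

The other S-polynomials (S(h_2,k_3), S(h_1,k_4), S(h_2,k_4), S(k_3,k_4)) all reduce to 0 modulo the current basis, so we have a Gröbner basis.
Inter-reduce: drop elements whose leading term is divisible by another's, tail-reduce, and make monic.
Reduced Gröbner basis: {x - 2/3*y**2 + 4/3*y - 1/2*z + 1, y**2*z + 20/3*y**2 - 2*y*z - 40/3*y + 3/4*z**2 - 7/2*z + 4}.

The two bases agree; hence the ideals are identical.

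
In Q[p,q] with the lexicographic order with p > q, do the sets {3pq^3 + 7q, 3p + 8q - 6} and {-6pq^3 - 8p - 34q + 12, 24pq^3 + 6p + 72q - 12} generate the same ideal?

Equality of ideals is decidable: compute both reduced Gröbner bases (unique for the ordering) and check whether they agree.
Buchberger on the first generating set:
f_1 = 3pq^3 + 7q, LT = pq^3.
f_2 = 3p + 8q - 6, LT = p.

S(f_1,f_2): lcm = pq^3. S = -8/3q^4 + 2q^3 + 7/3q.
  leading term q^4: no divisor's leading term divides it; move -8/3q^4 to the remainder.
  leading term q^3: no divisor's leading term divides it; move 2q^3 to the remainder.
  leading term q: no divisor's leading term divides it; move 7/3q to the remainder.
  remainder -8/3q^4 + 2q^3 + 7/3q ≠ 0; add g_3 = -8/3q^4 + 2q^3 + 7/3q to the basis.

The other S-polynomials (S(f_1,g_3), S(f_2,g_3)) all reduce to 0 modulo the current basis, so we have a Gröbner basis.
Inter-reduce: drop elements whose leading term is divisible by another's, tail-reduce, and make monic.
Reduced Gröbner basis: {p + 8/3q - 2, q^4 - 3/4q^3 - 7/8q}.

Buchberger on the second generating set:
h_1 = -6pq^3 - 8p - 34q + 12, LT = pq^3.
h_2 = 24pq^3 + 6p + 72q - 12, LT = pq^3.

S(h_1,h_2): lcm = pq^3. S = 13/12p + 8/3q - 3/2.
  leading term p: no divisor's leading term divides it; move 13/12p to the remainder.
  leading term q: no divisor's leading term divides it; move 8/3q to the remainder.
  leading term 1: no divisor's leading term divides it; move -3/2 to the remainder.
  remainder 13/12p + 8/3q - 3/2 ≠ 0; add k_3 = 13/12p + 8/3q - 3/2 to the basis.

S(h_1,k_3): lcm = pq^3. S = 4/3p - 32/13q^4 + 18/13q^3 + 17/3q - 2.
  leading term p: subtract (16/13)·k_3 from 4/3p - 32/13q^4 + 18/13q^3 + 17/3q - 2 → -32/13q^4 + 18/13q^3 + 31/13q - 2/13
  leading term q^4: no divisor's leading term divides it; move -32/13q^4 to the remainder.
  leading term q^3: no divisor's leading term divides it; move 18/13q^3 to the remainder.
  leading term q: no divisor's leading term divides it; move 31/13q to the remainder.
  leading term 1: no divisor's leading term divides it; move -2/13 to the remainder.
  remainder -32/13q^4 + 18/13q^3 + 31/13q - 2/13 ≠ 0; add k_4 = -32/13q^4 + 18/13q^3 + 31/13q - 2/13 to the basis.

The other S-polynomials (S(h_2,k_3), S(h_1,k_4), S(h_2,k_4), S(k_3,k_4)) all reduce to 0 modulo the current basis, so we have a Gröbner basis.
Inter-reduce: drop elements whose leading term is divisible by another's, tail-reduce, and make monic.
Reduced Gröbner basis: {p + 32/13q - 18/13, q^4 - 9/16q^3 - 31/32q + 1/16}.

Since the reduced bases disagree, the two ideals are not the same.
The choice of monomial ordering does not affect the verdict — as long as both bases are computed under the same ordering, their equality decides ideal equality.

No, the ideals differ.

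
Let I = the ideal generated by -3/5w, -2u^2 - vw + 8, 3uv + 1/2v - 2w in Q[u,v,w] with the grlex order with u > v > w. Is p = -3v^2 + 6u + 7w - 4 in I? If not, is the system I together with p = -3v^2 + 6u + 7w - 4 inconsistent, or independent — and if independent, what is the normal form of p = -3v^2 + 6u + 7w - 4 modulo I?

First compute the reduced Gröbner basis of I by Buchberger's algorithm.
f_1 = -3/5w, LT = w.
f_2 = -2u^2 - vw + 8, LT = u^2.
f_3 = 3uv + 1/2v - 2w, LT = uv.

S(f_2,f_3): lcm = u^2v. S = 1/2v^2w - 1/6uv + 2/3uw - 4v.
  leading term v^2w: subtract (-5/6v^2)·f_1 from 1/2v^2w - 1/6uv + 2/3uw - 4v → -1/6uv + 2/3uw - 4v
  leading term uv: subtract (-1/18)·f_3 from -1/6uv + 2/3uw - 4v → 2/3uw - 143/36v - 1/9w
  leading term uw: subtract (-10/9u)·f_1 from 2/3uw - 143/36v - 1/9w → -143/36v - 1/9w
  leading term v: no divisor's leading term divides it; move -143/36v to the remainder.
  leading term w: subtract (5/27)·f_1 from -1/9w → 0
  remainder -143/36v ≠ 0; add h_4 = -143/36v to the basis.

The other S-polynomials (S(f_1,f_2), S(f_1,f_3), S(f_1,h_4), S(f_2,h_4), S(f_3,h_4)) all reduce to 0 modulo the current basis, so we have a Gröbner basis.
Inter-reduce: drop elements whose leading term is divisible by another's, tail-reduce, and make monic.
Reduced Gröbner basis: {u^2 - 4, v, w}.
Label its elements g_1 = u^2 - 4, g_2 = v, g_3 = w.

Reduce p = -3v^2 + 6u + 7w - 4 modulo G:
  leading term v^2: subtract (-3v)·g_2 from -3v^2 + 6u + 7w - 4 → 6u + 7w - 4
  leading term u: no divisor's leading term divides it; move 6u to the remainder.
  leading term w: subtract (7)·g_3 from 7w - 4 → -4
  leading term 1: no divisor's leading term divides it; move -4 to the remainder.
  normal form = 6u - 4.
The normal form is nonzero, so p ∉ I. Since p minus its normal form lies in I, I + (p) = I + (r) where r = 6u - 4; decide whether this ideal is the whole ring.
Run Buchberger on G together with r (pairs among the g_i already reduce to 0 since G is a Gröbner basis):
g_1 = u^2 - 4, LT = u^2.
g_2 = v, LT = v.
g_3 = w, LT = w.
r = 6u - 4, LT = u.

S(g_1,r): lcm = u^2. S = 2/3u - 4.
  leading term u: subtract (1/9)·r from 2/3u - 4 → -32/9
  leading term 1: no divisor's leading term divides it; move -32/9 to the remainder.
  remainder -32/9 ≠ 0; add m_5 = -32/9 to the basis.

The other S-polynomials (S(g_1,g_2), S(g_1,g_3), S(g_2,g_3), S(g_2,r), S(g_3,r), S(g_1,m_5), S(g_2,m_5), S(g_3,m_5), S(r,m_5)) all reduce to 0 modulo the current basis, so we have a Gröbner basis.
Inter-reduce: drop elements whose leading term is divisible by another's, tail-reduce, and make monic.
Reduced Gröbner basis: {1}.
The reduced Gröbner basis of I + (p) is {1}: the ideal is the whole ring, so the enlarged system has no common solution — adjoining p is inconsistent.

Adjoining -3v^2 + 6u + 7w - 4 makes the ideal the whole ring: the system is inconsistent.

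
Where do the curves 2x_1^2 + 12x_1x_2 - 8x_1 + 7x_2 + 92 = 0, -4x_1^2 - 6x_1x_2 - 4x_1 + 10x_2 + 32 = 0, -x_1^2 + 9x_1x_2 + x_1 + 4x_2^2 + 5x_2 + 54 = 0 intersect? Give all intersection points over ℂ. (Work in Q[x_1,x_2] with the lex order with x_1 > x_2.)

{(3, -2)}

Compute a lex Gröbner basis by Buchberger's algorithm.
f_1 = 2x_1^2 + 12x_1x_2 - 8x_1 + 7x_2 + 92, LT = x_1^2.
f_2 = -4x_1^2 - 6x_1x_2 - 4x_1 + 10x_2 + 32, LT = x_1^2.
f_3 = -x_1^2 + 9x_1x_2 + x_1 + 4x_2^2 + 5x_2 + 54, LT = x_1^2.

S(f_1,f_2): lcm = x_1^2. S = 9/2x_1x_2 - 5x_1 + 6x_2 + 54.
  leading term x_1x_2: no divisor's leading term divides it; move 9/2x_1x_2 to the remainder.
  leading term x_1: no divisor's leading term divides it; move -5x_1 to the remainder.
  leading term x_2: no divisor's leading term divides it; move 6x_2 to the remainder.
  leading term 1: no divisor's leading term divides it; move 54 to the remainder.
  remainder 9/2x_1x_2 - 5x_1 + 6x_2 + 54 ≠ 0; add h_4 = 9/2x_1x_2 - 5x_1 + 6x_2 + 54 to the basis.

S(f_1,f_3): lcm = x_1^2. S = 15x_1x_2 - 3x_1 + 4x_2^2 + 17/2x_2 + 100.
  leading term x_1x_2: subtract (10/3)·h_4 from 15x_1x_2 - 3x_1 + 4x_2^2 + 17/2x_2 + 100 → 41/3x_1 + 4x_2^2 - 23/2x_2 - 80
  leading term x_1: no divisor's leading term divides it; move 41/3x_1 to the remainder.
  leading term x_2^2: no divisor's leading term divides it; move 4x_2^2 to the remainder.
  leading term x_2: no divisor's leading term divides it; move -23/2x_2 to the remainder.
  leading term 1: no divisor's leading term divides it; move -80 to the remainder.
  remainder 41/3x_1 + 4x_2^2 - 23/2x_2 - 80 ≠ 0; add h_5 = 41/3x_1 + 4x_2^2 - 23/2x_2 - 80 to the basis.

S(f_1,h_4): lcm = x_1^2x_2. S = 10/9x_1^2 + 6x_1x_2^2 - 16/3x_1x_2 - 12x_1 + 7/2x_2^2 + 46x_2.
  leading term x_1^2: subtract (5/9)·f_1 from 10/9x_1^2 + 6x_1x_2^2 - 16/3x_1x_2 - 12x_1 + 7/2x_2^2 + 46x_2 → 6x_1x_2^2 - 12x_1x_2 - 68/9x_1 + 7/2x_2^2 + 379/9x_2 - 460/9
  leading term x_1x_2^2: subtract (4/3x_2)·h_4 from 6x_1x_2^2 - 12x_1x_2 - 68/9x_1 + 7/2x_2^2 + 379/9x_2 - 460/9 → -16/3x_1x_2 - 68/9x_1 - 9/2x_2^2 - 269/9x_2 - 460/9
  leading term x_1x_2: subtract (-32/27)·h_4 from -16/3x_1x_2 - 68/9x_1 - 9/2x_2^2 - 269/9x_2 - 460/9 → -364/27x_1 - 9/2x_2^2 - 205/9x_2 + 116/9
  leading term x_1: subtract (-364/369)·h_5 from -364/27x_1 - 9/2x_2^2 - 205/9x_2 + 116/9 → -409/738x_2^2 - 1399/41x_2 - 24364/369
  leading term x_2^2: no divisor's leading term divides it; move -409/738x_2^2 to the remainder.
  leading term x_2: no divisor's leading term divides it; move -1399/41x_2 to the remainder.
  leading term 1: no divisor's leading term divides it; move -24364/369 to the remainder.
  remainder -409/738x_2^2 - 1399/41x_2 - 24364/369 ≠ 0; add h_6 = -409/738x_2^2 - 1399/41x_2 - 24364/369 to the basis.

S(f_3,h_4): lcm = x_1^2x_2. S = 10/9x_1^2 - 9x_1x_2^2 - 7/3x_1x_2 - 12x_1 - 4x_2^3 - 5x_2^2 - 54x_2.
  leading term x_1^2: subtract (5/9)·f_1 from 10/9x_1^2 - 9x_1x_2^2 - 7/3x_1x_2 - 12x_1 - 4x_2^3 - 5x_2^2 - 54x_2 → -9x_1x_2^2 - 9x_1x_2 - 68/9x_1 - 4x_2^3 - 5x_2^2 - 521/9x_2 - 460/9
  leading term x_1x_2^2: subtract (-2x_2)·h_4 from -9x_1x_2^2 - 9x_1x_2 - 68/9x_1 - 4x_2^3 - 5x_2^2 - 521/9x_2 - 460/9 → -19x_1x_2 - 68/9x_1 - 4x_2^3 + 7x_2^2 + 451/9x_2 - 460/9
  leading term x_1x_2: subtract (-38/9)·h_4 from -19x_1x_2 - 68/9x_1 - 4x_2^3 + 7x_2^2 + 451/9x_2 - 460/9 → -86/3x_1 - 4x_2^3 + 7x_2^2 + 679/9x_2 + 1592/9
  leading term x_1: subtract (-86/41)·h_5 from -86/3x_1 - 4x_2^3 + 7x_2^2 + 679/9x_2 + 1592/9 → -4x_2^3 + 631/41x_2^2 + 18938/369x_2 + 3352/369
  leading term x_2^3: subtract (2952/409x_2)·h_6 from -4x_2^3 + 631/41x_2^2 + 18938/369x_2 + 3352/369 → 4387927/16769x_2^2 + 79668170/150921x_2 + 3352/369
  leading term x_2^2: subtract (-78982686/167281)·h_6 from 4387927/16769x_2^2 + 79668170/150921x_2 + 3352/369 → -23460651656/1505529x_2 - 46921303312/1505529
  leading term x_2: no divisor's leading term divides it; move -23460651656/1505529x_2 to the remainder.
  leading term 1: no divisor's leading term divides it; move -46921303312/1505529 to the remainder.
  remainder -23460651656/1505529x_2 - 46921303312/1505529 ≠ 0; add h_7 = -23460651656/1505529x_2 - 46921303312/1505529 to the basis.

The other S-polynomials (S(f_2,f_3), S(f_2,h_4), S(f_1,h_5), S(f_2,h_5), S(f_3,h_5), S(h_4,h_5), S(f_1,h_6), S(f_2,h_6), S(f_3,h_6), S(h_4,h_6), S(h_5,h_6), S(f_1,h_7), S(f_2,h_7), S(f_3,h_7), S(h_4,h_7), S(h_5,h_7), S(h_6,h_7)) all reduce to 0 modulo the current basis, so we have a Gröbner basis.
Inter-reduce: drop elements whose leading term is divisible by another's, tail-reduce, and make monic.
Reduced Gröbner basis: {x_1 - 3, x_2 + 2}.

Elimination: the polynomial x_2 + 2 lies in the elimination ideal for x_2, so x_2 ∈ {-2}. For each such x_2, the remaining basis elements (now univariate) give the rest of the solution.
  x_2 = -2: the earlier basis element becomes x_1 - 3 = 0, giving x_1 = 3 — point (3, -2).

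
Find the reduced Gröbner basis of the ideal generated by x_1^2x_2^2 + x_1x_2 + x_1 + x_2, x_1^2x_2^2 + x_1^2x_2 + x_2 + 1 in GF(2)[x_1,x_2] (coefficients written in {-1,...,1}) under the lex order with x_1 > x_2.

f_1 = x_1^2x_2^2 + x_1x_2 + x_1 + x_2, LT = x_1^2x_2^2.
f_2 = x_1^2x_2^2 + x_1^2x_2 + x_2 + 1, LT = x_1^2x_2^2.

S(f_1,f_2): lcm = x_1^2x_2^2. S = x_1^2x_2 + x_1x_2 + x_1 + 1.
  reduce S modulo (f_1, f_2):
  remainder x_1^2x_2 + x_1x_2 + x_1 + 1 ≠ 0; add g_3 = x_1^2x_2 + x_1x_2 + x_1 + 1 to the basis.

S(f_1,g_3): lcm = x_1^2x_2^2. S = x_1x_2^2 + x_1.
  reduce S modulo (f_1, f_2, g_3):
  remainder x_1x_2^2 + x_1 ≠ 0; add g_4 = x_1x_2^2 + x_1 to the basis.

S(f_1,g_4): lcm = x_1^2x_2^2. S = x_1^2 + x_1x_2 + x_1 + x_2.
  reduce S modulo (f_1, f_2, g_3, g_4):
  remainder x_1^2 + x_1x_2 + x_1 + x_2 ≠ 0; add g_5 = x_1^2 + x_1x_2 + x_1 + x_2 to the basis.

S(f_1,g_5): lcm = x_1^2x_2^2. S = x_1x_2^3 + x_1x_2^2 + x_1x_2 + x_1 + x_2^3 + x_2.
  reduce S modulo (f_1, f_2, g_3, g_4, g_5):
  remainder x_2^3 + x_2 ≠ 0; add g_6 = x_2^3 + x_2 to the basis.

S(g_3,g_5): lcm = x_1^2x_2. S = x_1x_2^2 + x_1 + x_2^2 + 1.
  reduce S modulo (f_1, f_2, g_3, g_4, g_5, g_6):
  remainder x_2^2 + 1 ≠ 0; add g_7 = x_2^2 + 1 to the basis.

The other S-polynomials (S(f_2,g_3), S(f_2,g_4), S(g_3,g_4), S(f_2,g_5), S(g_4,g_5), S(f_1,g_6), S(f_2,g_6), S(g_3,g_6), S(g_4,g_6), S(g_5,g_6), S(f_1,g_7), S(f_2,g_7), S(g_3,g_7), S(g_4,g_7), S(g_5,g_7), S(g_6,g_7)) all reduce to 0 modulo the current basis, so we have a Gröbner basis.
Inter-reduce: drop elements whose leading term is divisible by another's, tail-reduce, and make monic.

G = {x_1^2 + x_1x_2 + x_1 + x_2, x_2^2 + 1}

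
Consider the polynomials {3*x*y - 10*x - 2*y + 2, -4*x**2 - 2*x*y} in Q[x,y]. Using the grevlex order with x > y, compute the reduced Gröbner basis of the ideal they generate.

G = {x**2 + 5/3*x + 1/3*y - 1/3, x*y - 10/3*x - 2/3*y + 2/3, y**2 + 14/3*x + 1/3*y - 4/3}

f_1 = 3*x*y - 10*x - 2*y + 2, LT = x*y.
f_2 = -4*x**2 - 2*x*y, LT = x**2.

S(f_1,f_2): lcm = x**2*y. S = -1/2*x*y**2 - 10/3*x**2 - 2/3*x*y + 2/3*x.
  leading term x*y**2: subtract (-1/6*y)·f_1 from -1/2*x*y**2 - 10/3*x**2 - 2/3*x*y + 2/3*x → -10/3*x**2 - 7/3*x*y - 1/3*y**2 + 2/3*x + 1/3*y
  leading term x**2: subtract (5/6)·f_2 from -10/3*x**2 - 7/3*x*y - 1/3*y**2 + 2/3*x + 1/3*y → -2/3*x*y - 1/3*y**2 + 2/3*x + 1/3*y
  leading term x*y: subtract (-2/9)·f_1 from -2/3*x*y - 1/3*y**2 + 2/3*x + 1/3*y → -1/3*y**2 - 14/9*x - 1/9*y + 4/9
  leading term y**2: no divisor's leading term divides it; move -1/3*y**2 to the remainder.
  leading term x: no divisor's leading term divides it; move -14/9*x to the remainder.
  leading term y: no divisor's leading term divides it; move -1/9*y to the remainder.
  leading term 1: no divisor's leading term divides it; move 4/9 to the remainder.
  remainder -1/3*y**2 - 14/9*x - 1/9*y + 4/9 ≠ 0; add g_3 = -1/3*y**2 - 14/9*x - 1/9*y + 4/9 to the basis.

The other S-polynomials (S(f_1,g_3), S(f_2,g_3)) all reduce to 0 modulo the current basis, so we have a Gröbner basis.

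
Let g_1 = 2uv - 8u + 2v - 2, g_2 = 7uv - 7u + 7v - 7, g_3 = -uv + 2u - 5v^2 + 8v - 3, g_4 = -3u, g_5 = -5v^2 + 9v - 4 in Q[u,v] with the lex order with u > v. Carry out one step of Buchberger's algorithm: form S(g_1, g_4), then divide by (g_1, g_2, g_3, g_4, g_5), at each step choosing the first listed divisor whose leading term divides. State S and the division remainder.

lcm(LM(g_1), LM(g_4)) = uv.
S = (lcm/LT(g_1))·g_1 − (lcm/LT(g_4))·g_4 = -4u + v - 1.
Reduce S modulo (g_1, g_2, g_3, g_4, g_5) in that order:
  leading term u: subtract (4/3)·g_4 from -4u + v - 1 → v - 1
  leading term v: no divisor's leading term divides it; move v to the remainder.
  leading term 1: no divisor's leading term divides it; move -1 to the remainder.
The remainder v - 1 is nonzero, so it would be added as the next basis element.

S(g_1, g_4) = -4u + v - 1; remainder on division = v - 1.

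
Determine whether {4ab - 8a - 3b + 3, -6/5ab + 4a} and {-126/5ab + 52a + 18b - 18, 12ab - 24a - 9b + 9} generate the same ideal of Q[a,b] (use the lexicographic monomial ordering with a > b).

Equality of ideals is decidable: compute both reduced Gröbner bases (unique for the ordering) and check whether they agree.
Buchberger on the first generating set:
f_1 = 4ab - 8a - 3b + 3, LT = ab.
f_2 = -6/5ab + 4a, LT = ab.

S(f_1,f_2): lcm = ab. S = 4/3a - 3/4b + 3/4.
  leading term a: no divisor's leading term divides it; move 4/3a to the remainder.
  leading term b: no divisor's leading term divides it; move -3/4b to the remainder.
  leading term 1: no divisor's leading term divides it; move 3/4 to the remainder.
  remainder 4/3a - 3/4b + 3/4 ≠ 0; add g_3 = 4/3a - 3/4b + 3/4 to the basis.

S(f_1,g_3): lcm = ab. S = -2a + 9/16b^2 - 21/16b + 3/4.
  leading term a: subtract (-3/2)·g_3 from -2a + 9/16b^2 - 21/16b + 3/4 → 9/16b^2 - 39/16b + 15/8
  leading term b^2: no divisor's leading term divides it; move 9/16b^2 to the remainder.
  leading term b: no divisor's leading term divides it; move -39/16b to the remainder.
  leading term 1: no divisor's leading term divides it; move 15/8 to the remainder.
  remainder 9/16b^2 - 39/16b + 15/8 ≠ 0; add g_4 = 9/16b^2 - 39/16b + 15/8 to the basis.

The other S-polynomials (S(f_2,g_3), S(f_1,g_4), S(f_2,g_4), S(g_3,g_4)) all reduce to 0 modulo the current basis, so we have a Gröbner basis.
Inter-reduce: drop elements whose leading term is divisible by another's, tail-reduce, and make monic.
Reduced Gröbner basis: {a - 9/16b + 9/16, b^2 - 13/3b + 10/3}.

Buchberger on the second generating set:
h_1 = -126/5ab + 52a + 18b - 18, LT = ab.
h_2 = 12ab - 24a - 9b + 9, LT = ab.

S(h_1,h_2): lcm = ab. S = -4/63a + 1/28b - 1/28.
  leading term a: no divisor's leading term divides it; move -4/63a to the remainder.
  leading term b: no divisor's leading term divides it; move 1/28b to the remainder.
  leading term 1: no divisor's leading term divides it; move -1/28 to the remainder.
  remainder -4/63a + 1/28b - 1/28 ≠ 0; add k_3 = -4/63a + 1/28b - 1/28 to the basis.

S(h_1,k_3): lcm = ab. S = -130/63a + 9/16b^2 - 143/112b + 5/7.
  leading term a: subtract (65/2)·k_3 from -130/63a + 9/16b^2 - 143/112b + 5/7 → 9/16b^2 - 39/16b + 15/8
  leading term b^2: no divisor's leading term divides it; move 9/16b^2 to the remainder.
  leading term b: no divisor's leading term divides it; move -39/16b to the remainder.
  leading term 1: no divisor's leading term divides it; move 15/8 to the remainder.
  remainder 9/16b^2 - 39/16b + 15/8 ≠ 0; add k_4 = 9/16b^2 - 39/16b + 15/8 to the basis.

The other S-polynomials (S(h_2,k_3), S(h_1,k_4), S(h_2,k_4), S(k_3,k_4)) all reduce to 0 modulo the current basis, so we have a Gröbner basis.
Inter-reduce: drop elements whose leading term is divisible by another's, tail-reduce, and make monic.
Reduced Gröbner basis: {a - 9/16b + 9/16, b^2 - 13/3b + 10/3}.

These coincide, so the ideals are equal.

Yes, the ideals are equal.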